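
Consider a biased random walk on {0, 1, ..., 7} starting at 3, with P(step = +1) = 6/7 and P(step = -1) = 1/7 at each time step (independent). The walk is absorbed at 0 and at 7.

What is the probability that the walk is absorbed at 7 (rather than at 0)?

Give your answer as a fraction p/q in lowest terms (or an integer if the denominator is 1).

Biased walk: p = 6/7, q = 1/7, r = q/p = 1/6
Gambler's ruin: P(hit 7 before 0 | start at 3) = (1 - r^a)/(1 - r^N)
r^3 = 1/216; r^7 = 1/279936
P = (1 - 1/216) / (1 - 1/279936) = 215/216 / 279935/279936 = 55728/55987

Answer: 55728/55987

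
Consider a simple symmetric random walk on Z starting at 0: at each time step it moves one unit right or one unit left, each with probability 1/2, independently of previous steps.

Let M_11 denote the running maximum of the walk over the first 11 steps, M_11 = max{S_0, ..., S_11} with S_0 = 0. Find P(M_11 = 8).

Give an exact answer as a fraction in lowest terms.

Let M_11 = max(S_0,...,S_11). Use the reflection principle: for j ≥ 1, #{paths with M_11 ≥ j} = #{S_11 ≥ j} + #{S_11 ≥ j+1}.
By reflection, #{M_11 ≥ 8} = #{S_11 ≥ 8} + #{S_11 ≥ 9} = 12 + 12 = 24.
#{M_11 ≥ 9} = #{S_11 ≥ 9} + #{S_11 ≥ 10} = 12 + 1 = 13.
#{M_11 = 8} = 24 - 13 = 11.
P(M_11 = 8) = 11/2048 = 11/2048

Answer: 11/2048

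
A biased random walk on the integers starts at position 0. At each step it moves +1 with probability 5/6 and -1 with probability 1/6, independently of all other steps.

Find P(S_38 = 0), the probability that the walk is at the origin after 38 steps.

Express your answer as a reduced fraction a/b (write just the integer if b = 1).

Answer: 28089891910552978515625/15471637197735803319257923584

Derivation:
To be at 0 after 38 steps: need exactly 19 steps of +1 and 19 of -1.
Number of such sequences: C(38,19) = 35345263800
Each has probability (5/6)^19 · (1/6)^19 = 19073486328125/371319292745659279662190166016
P = 35345263800 · 19073486328125/371319292745659279662190166016 = 28089891910552978515625/15471637197735803319257923584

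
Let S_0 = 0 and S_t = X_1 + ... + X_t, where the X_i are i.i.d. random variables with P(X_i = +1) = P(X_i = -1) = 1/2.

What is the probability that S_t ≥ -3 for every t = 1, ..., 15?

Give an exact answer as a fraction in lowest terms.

Answer: 715/1024

Derivation:
Let f(t,s) = #length-t paths at position s with S_1..S_t all ≥ -3.
f(t,s) = f(t-1,s-1) + f(t-1,s+1) for s ≥ -3; f(t,s) = 0 for s < -3.
t=0: f(0,0)=1
t=1: f(1,-1)=1 f(1,1)=1
t=2: f(2,-2)=1 f(2,0)=2 f(2,2)=1
t=3: f(3,-3)=1 f(3,-1)=3 f(3,1)=3 f(3,3)=1
t=4: f(4,-2)=4 f(4,0)=6 f(4,2)=4 f(4,4)=1
t=5: f(5,-3)=4 f(5,-1)=10 f(5,1)=10 f(5,3)=5 f(5,5)=1
t=6: f(6,-2)=14 f(6,0)=20 f(6,2)=15 f(6,4)=6 f(6,6)=1
t=7: f(7,-3)=14 f(7,-1)=34 f(7,1)=35 f(7,3)=21 f(7,5)=7 f(7,7)=1
t=8: f(8,-2)=48 f(8,0)=69 f(8,2)=56 f(8,4)=28 f(8,6)=8 f(8,8)=1
t=9: f(9,-3)=48 f(9,-1)=117 f(9,1)=125 f(9,3)=84 f(9,5)=36 f(9,7)=9 f(9,9)=1
t=10: f(10,-2)=165 f(10,0)=242 f(10,2)=209 f(10,4)=120 f(10,6)=45 f(10,8)=10 f(10,10)=1
t=11: f(11,-3)=165 f(11,-1)=407 f(11,1)=451 f(11,3)=329 f(11,5)=165 f(11,7)=55 f(11,9)=11 f(11,11)=1
t=12: f(12,-2)=572 f(12,0)=858 f(12,2)=780 f(12,4)=494 f(12,6)=220 f(12,8)=66 f(12,10)=12 f(12,12)=1
t=13: f(13,-3)=572 f(13,-1)=1430 f(13,1)=1638 f(13,3)=1274 f(13,5)=714 f(13,7)=286 f(13,9)=78 f(13,11)=13 f(13,13)=1
t=14: f(14,-2)=2002 f(14,0)=3068 f(14,2)=2912 f(14,4)=1988 f(14,6)=1000 f(14,8)=364 f(14,10)=91 f(14,12)=14 f(14,14)=1
t=15: f(15,-3)=2002 f(15,-1)=5070 f(15,1)=5980 f(15,3)=4900 f(15,5)=2988 f(15,7)=1364 f(15,9)=455 f(15,11)=105 f(15,13)=15 f(15,15)=1
Σ_s f(15,s) = 22880
P = 22880/32768 = 715/1024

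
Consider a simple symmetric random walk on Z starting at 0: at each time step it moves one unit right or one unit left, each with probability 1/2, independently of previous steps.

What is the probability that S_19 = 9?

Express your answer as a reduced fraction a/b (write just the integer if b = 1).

Answer: 2907/131072

Derivation:
To reach position 9 after 19 steps: need 14 steps of +1 and 5 of -1.
Favorable paths: C(19,14) = 11628
Total paths: 2^19 = 524288
P = 11628/524288 = 2907/131072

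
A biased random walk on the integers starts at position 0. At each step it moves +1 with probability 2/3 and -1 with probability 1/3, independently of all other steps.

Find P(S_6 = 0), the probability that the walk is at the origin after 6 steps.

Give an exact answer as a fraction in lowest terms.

Answer: 160/729

Derivation:
To be at 0 after 6 steps: need exactly 3 steps of +1 and 3 of -1.
Number of such sequences: C(6,3) = 20
Each has probability (2/3)^3 · (1/3)^3 = 8/729
P = 20 · 8/729 = 160/729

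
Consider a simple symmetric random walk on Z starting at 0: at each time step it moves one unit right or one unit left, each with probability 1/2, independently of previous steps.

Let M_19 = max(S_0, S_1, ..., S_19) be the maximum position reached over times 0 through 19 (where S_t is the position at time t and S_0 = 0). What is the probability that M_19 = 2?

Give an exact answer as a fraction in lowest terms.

Answer: 37791/262144

Derivation:
Let M_19 = max(S_0,...,S_19). Use the reflection principle: for j ≥ 1, #{paths with M_19 ≥ j} = #{S_19 ≥ j} + #{S_19 ≥ j+1}.
By reflection, #{M_19 ≥ 2} = #{S_19 ≥ 2} + #{S_19 ≥ 3} = 169766 + 169766 = 339532.
#{M_19 ≥ 3} = #{S_19 ≥ 3} + #{S_19 ≥ 4} = 169766 + 94184 = 263950.
#{M_19 = 2} = 339532 - 263950 = 75582.
P(M_19 = 2) = 75582/524288 = 37791/262144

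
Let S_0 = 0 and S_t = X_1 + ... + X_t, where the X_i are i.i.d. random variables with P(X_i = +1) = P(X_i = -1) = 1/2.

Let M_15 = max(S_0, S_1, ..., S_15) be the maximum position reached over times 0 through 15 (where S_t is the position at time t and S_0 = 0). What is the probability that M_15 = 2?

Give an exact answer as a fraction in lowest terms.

Answer: 5005/32768

Derivation:
Let M_15 = max(S_0,...,S_15). Use the reflection principle: for j ≥ 1, #{paths with M_15 ≥ j} = #{S_15 ≥ j} + #{S_15 ≥ j+1}.
By reflection, #{M_15 ≥ 2} = #{S_15 ≥ 2} + #{S_15 ≥ 3} = 9949 + 9949 = 19898.
#{M_15 ≥ 3} = #{S_15 ≥ 3} + #{S_15 ≥ 4} = 9949 + 4944 = 14893.
#{M_15 = 2} = 19898 - 14893 = 5005.
P(M_15 = 2) = 5005/32768 = 5005/32768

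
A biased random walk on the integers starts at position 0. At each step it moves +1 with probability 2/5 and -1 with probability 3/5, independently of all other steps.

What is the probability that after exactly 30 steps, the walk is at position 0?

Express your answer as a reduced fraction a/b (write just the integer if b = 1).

Answer: 14586785749733474304/186264514923095703125

Derivation:
To reach position 0 after 30 steps: need 15 steps of +1 and 15 steps of -1.
Number of such sequences: C(30,15) = 155117520
Each has probability (2/5)^15 · (3/5)^15 = 470184984576/931322574615478515625
P = 155117520 · 470184984576/931322574615478515625 = 14586785749733474304/186264514923095703125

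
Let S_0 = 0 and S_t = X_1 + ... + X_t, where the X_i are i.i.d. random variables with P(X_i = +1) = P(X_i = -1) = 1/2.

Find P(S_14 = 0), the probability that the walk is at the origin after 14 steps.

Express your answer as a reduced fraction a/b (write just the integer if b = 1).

To return to 0 after 14 steps: need exactly 7 steps of +1 and 7 of -1.
Favorable paths: C(14,7) = 3432
Total paths: 2^14 = 16384
P = 3432/16384 = 429/2048

Answer: 429/2048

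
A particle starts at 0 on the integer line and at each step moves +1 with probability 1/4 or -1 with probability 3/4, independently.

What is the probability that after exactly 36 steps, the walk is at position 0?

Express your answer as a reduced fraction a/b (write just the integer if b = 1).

To be at 0 after 36 steps: need exactly 18 steps of +1 and 18 of -1.
Number of such sequences: C(36,18) = 9075135300
Each has probability (1/4)^18 · (3/4)^18 = 387420489/4722366482869645213696
P = 9075135300 · 387420489/4722366482869645213696 = 878973338916790425/1180591620717411303424

Answer: 878973338916790425/1180591620717411303424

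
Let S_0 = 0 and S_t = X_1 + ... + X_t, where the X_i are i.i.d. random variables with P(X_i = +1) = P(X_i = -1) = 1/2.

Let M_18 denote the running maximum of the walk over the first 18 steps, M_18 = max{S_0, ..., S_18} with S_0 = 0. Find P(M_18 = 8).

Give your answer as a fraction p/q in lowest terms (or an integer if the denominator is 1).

Answer: 1071/32768

Derivation:
Let M_18 = max(S_0,...,S_18). Use the reflection principle: for j ≥ 1, #{paths with M_18 ≥ j} = #{S_18 ≥ j} + #{S_18 ≥ j+1}.
By reflection, #{M_18 ≥ 8} = #{S_18 ≥ 8} + #{S_18 ≥ 9} = 12616 + 4048 = 16664.
#{M_18 ≥ 9} = #{S_18 ≥ 9} + #{S_18 ≥ 10} = 4048 + 4048 = 8096.
#{M_18 = 8} = 16664 - 8096 = 8568.
P(M_18 = 8) = 8568/262144 = 1071/32768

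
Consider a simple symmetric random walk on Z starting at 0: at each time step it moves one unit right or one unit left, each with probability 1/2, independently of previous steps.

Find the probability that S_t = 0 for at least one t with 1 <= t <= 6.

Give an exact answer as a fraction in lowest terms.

Answer: 11/16

Derivation:
Count via complement. Let g(t,s) = #length-t paths at position s with S_1..S_t all ≠ 0.
g(t,s) = g(t-1,s-1) + g(t-1,s+1) for s ≠ 0; g(t,0) = 0.
t=0: g(0,0)=1
t=1: g(1,-1)=1 g(1,1)=1
t=2: g(2,-2)=1 g(2,2)=1
t=3: g(3,-3)=1 g(3,-1)=1 g(3,1)=1 g(3,3)=1
t=4: g(4,-4)=1 g(4,-2)=2 g(4,2)=2 g(4,4)=1
t=5: g(5,-5)=1 g(5,-3)=3 g(5,-1)=2 g(5,1)=2 g(5,3)=3 g(5,5)=1
t=6: g(6,-6)=1 g(6,-4)=4 g(6,-2)=5 g(6,2)=5 g(6,4)=4 g(6,6)=1
Paths never hitting 0: Σ_s g(6,s) = 20
Paths hitting 0: 2^6 - 20 = 44
P = 44/64 = 11/16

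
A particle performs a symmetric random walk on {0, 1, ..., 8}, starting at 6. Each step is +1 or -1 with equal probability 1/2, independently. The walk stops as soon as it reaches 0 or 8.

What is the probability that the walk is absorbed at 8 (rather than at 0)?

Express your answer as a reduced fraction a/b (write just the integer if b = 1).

Symmetric walk (p = 1/2): the harmonic-function argument gives P(hit 8 before 0 | start at 6) = a/N.
P = 6/8 = 3/4

Answer: 3/4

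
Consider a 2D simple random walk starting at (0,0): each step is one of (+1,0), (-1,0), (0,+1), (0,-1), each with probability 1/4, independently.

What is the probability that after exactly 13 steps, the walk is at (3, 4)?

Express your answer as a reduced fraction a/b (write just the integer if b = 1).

Answer: 61347/8388608

Derivation:
Let h be the number of horizontal steps (so 13-h are vertical). To end at (3,4) need (h+3)/2 right-steps and ((13-h)+4)/2 up-steps.
Sum over h with 3 ≤ h ≤ 9, h ≡ 1 (mod 2), 13-h ≡ 0 (mod 2):
h=3: C(13,3)·C(3,3)·C(10,7) = 286·1·120 = 34320
h=5: C(13,5)·C(5,4)·C(8,6) = 1287·5·28 = 180180
h=7: C(13,7)·C(7,5)·C(6,5) = 1716·21·6 = 216216
h=9: C(13,9)·C(9,6)·C(4,4) = 715·84·1 = 60060
Total favorable: 490776
Total paths: 4^13 = 67108864
P = 490776/67108864 = 61347/8388608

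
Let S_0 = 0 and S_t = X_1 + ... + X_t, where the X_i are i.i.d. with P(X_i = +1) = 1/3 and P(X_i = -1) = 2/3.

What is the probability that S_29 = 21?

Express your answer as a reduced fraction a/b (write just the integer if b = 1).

Answer: 42224/7625597484987

Derivation:
To reach position 21 after 29 steps: need 25 steps of +1 and 4 steps of -1.
Number of such sequences: C(29,25) = 23751
Each has probability (1/3)^25 · (2/3)^4 = 16/68630377364883
P = 23751 · 16/68630377364883 = 42224/7625597484987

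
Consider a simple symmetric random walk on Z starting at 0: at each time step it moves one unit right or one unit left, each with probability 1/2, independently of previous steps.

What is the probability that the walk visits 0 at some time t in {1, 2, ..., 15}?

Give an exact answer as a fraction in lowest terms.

Answer: 1619/2048

Derivation:
Count via complement. Let g(t,s) = #length-t paths at position s with S_1..S_t all ≠ 0.
g(t,s) = g(t-1,s-1) + g(t-1,s+1) for s ≠ 0; g(t,0) = 0.
t=0: g(0,0)=1
t=1: g(1,-1)=1 g(1,1)=1
t=2: g(2,-2)=1 g(2,2)=1
t=3: g(3,-3)=1 g(3,-1)=1 g(3,1)=1 g(3,3)=1
t=4: g(4,-4)=1 g(4,-2)=2 g(4,2)=2 g(4,4)=1
t=5: g(5,-5)=1 g(5,-3)=3 g(5,-1)=2 g(5,1)=2 g(5,3)=3 g(5,5)=1
t=6: g(6,-6)=1 g(6,-4)=4 g(6,-2)=5 g(6,2)=5 g(6,4)=4 g(6,6)=1
t=7: g(7,-7)=1 g(7,-5)=5 g(7,-3)=9 g(7,-1)=5 g(7,1)=5 g(7,3)=9 g(7,5)=5 g(7,7)=1
t=8: g(8,-8)=1 g(8,-6)=6 g(8,-4)=14 g(8,-2)=14 g(8,2)=14 g(8,4)=14 g(8,6)=6 g(8,8)=1
t=9: g(9,-9)=1 g(9,-7)=7 g(9,-5)=20 g(9,-3)=28 g(9,-1)=14 g(9,1)=14 g(9,3)=28 g(9,5)=20 g(9,7)=7 g(9,9)=1
t=10: g(10,-10)=1 g(10,-8)=8 g(10,-6)=27 g(10,-4)=48 g(10,-2)=42 g(10,2)=42 g(10,4)=48 g(10,6)=27 g(10,8)=8 g(10,10)=1
t=11: g(11,-11)=1 g(11,-9)=9 g(11,-7)=35 g(11,-5)=75 g(11,-3)=90 g(11,-1)=42 g(11,1)=42 g(11,3)=90 g(11,5)=75 g(11,7)=35 g(11,9)=9 g(11,11)=1
t=12: g(12,-12)=1 g(12,-10)=10 g(12,-8)=44 g(12,-6)=110 g(12,-4)=165 g(12,-2)=132 g(12,2)=132 g(12,4)=165 g(12,6)=110 g(12,8)=44 g(12,10)=10 g(12,12)=1
t=13: g(13,-13)=1 g(13,-11)=11 g(13,-9)=54 g(13,-7)=154 g(13,-5)=275 g(13,-3)=297 g(13,-1)=132 g(13,1)=132 g(13,3)=297 g(13,5)=275 g(13,7)=154 g(13,9)=54 g(13,11)=11 g(13,13)=1
t=14: g(14,-14)=1 g(14,-12)=12 g(14,-10)=65 g(14,-8)=208 g(14,-6)=429 g(14,-4)=572 g(14,-2)=429 g(14,2)=429 g(14,4)=572 g(14,6)=429 g(14,8)=208 g(14,10)=65 g(14,12)=12 g(14,14)=1
t=15: g(15,-15)=1 g(15,-13)=13 g(15,-11)=77 g(15,-9)=273 g(15,-7)=637 g(15,-5)=1001 g(15,-3)=1001 g(15,-1)=429 g(15,1)=429 g(15,3)=1001 g(15,5)=1001 g(15,7)=637 g(15,9)=273 g(15,11)=77 g(15,13)=13 g(15,15)=1
Paths never hitting 0: Σ_s g(15,s) = 6864
Paths hitting 0: 2^15 - 6864 = 25904
P = 25904/32768 = 1619/2048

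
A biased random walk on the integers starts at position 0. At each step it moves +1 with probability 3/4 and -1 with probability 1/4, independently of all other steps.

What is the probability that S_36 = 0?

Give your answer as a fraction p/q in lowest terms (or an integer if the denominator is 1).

To be at 0 after 36 steps: need exactly 18 steps of +1 and 18 of -1.
Number of such sequences: C(36,18) = 9075135300
Each has probability (3/4)^18 · (1/4)^18 = 387420489/4722366482869645213696
P = 9075135300 · 387420489/4722366482869645213696 = 878973338916790425/1180591620717411303424

Answer: 878973338916790425/1180591620717411303424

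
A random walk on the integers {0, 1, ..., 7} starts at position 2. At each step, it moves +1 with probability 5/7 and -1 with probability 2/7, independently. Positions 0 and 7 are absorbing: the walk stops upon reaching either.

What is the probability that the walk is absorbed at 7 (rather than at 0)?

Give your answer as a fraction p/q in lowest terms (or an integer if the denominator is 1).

Biased walk: p = 5/7, q = 2/7, r = q/p = 2/5
Gambler's ruin: P(hit 7 before 0 | start at 2) = (1 - r^a)/(1 - r^N)
r^2 = 4/25; r^7 = 128/78125
P = (1 - 4/25) / (1 - 128/78125) = 21/25 / 77997/78125 = 21875/25999

Answer: 21875/25999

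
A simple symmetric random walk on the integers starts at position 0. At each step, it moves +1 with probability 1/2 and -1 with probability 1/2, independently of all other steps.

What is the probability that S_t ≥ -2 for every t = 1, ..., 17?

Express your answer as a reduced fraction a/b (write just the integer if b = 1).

Answer: 17017/32768

Derivation:
Let f(t,s) = #length-t paths at position s with S_1..S_t all ≥ -2.
f(t,s) = f(t-1,s-1) + f(t-1,s+1) for s ≥ -2; f(t,s) = 0 for s < -2.
t=0: f(0,0)=1
t=1: f(1,-1)=1 f(1,1)=1
t=2: f(2,-2)=1 f(2,0)=2 f(2,2)=1
t=3: f(3,-1)=3 f(3,1)=3 f(3,3)=1
t=4: f(4,-2)=3 f(4,0)=6 f(4,2)=4 f(4,4)=1
t=5: f(5,-1)=9 f(5,1)=10 f(5,3)=5 f(5,5)=1
t=6: f(6,-2)=9 f(6,0)=19 f(6,2)=15 f(6,4)=6 f(6,6)=1
t=7: f(7,-1)=28 f(7,1)=34 f(7,3)=21 f(7,5)=7 f(7,7)=1
t=8: f(8,-2)=28 f(8,0)=62 f(8,2)=55 f(8,4)=28 f(8,6)=8 f(8,8)=1
t=9: f(9,-1)=90 f(9,1)=117 f(9,3)=83 f(9,5)=36 f(9,7)=9 f(9,9)=1
t=10: f(10,-2)=90 f(10,0)=207 f(10,2)=200 f(10,4)=119 f(10,6)=45 f(10,8)=10 f(10,10)=1
t=11: f(11,-1)=297 f(11,1)=407 f(11,3)=319 f(11,5)=164 f(11,7)=55 f(11,9)=11 f(11,11)=1
t=12: f(12,-2)=297 f(12,0)=704 f(12,2)=726 f(12,4)=483 f(12,6)=219 f(12,8)=66 f(12,10)=12 f(12,12)=1
t=13: f(13,-1)=1001 f(13,1)=1430 f(13,3)=1209 f(13,5)=702 f(13,7)=285 f(13,9)=78 f(13,11)=13 f(13,13)=1
t=14: f(14,-2)=1001 f(14,0)=2431 f(14,2)=2639 f(14,4)=1911 f(14,6)=987 f(14,8)=363 f(14,10)=91 f(14,12)=14 f(14,14)=1
t=15: f(15,-1)=3432 f(15,1)=5070 f(15,3)=4550 f(15,5)=2898 f(15,7)=1350 f(15,9)=454 f(15,11)=105 f(15,13)=15 f(15,15)=1
t=16: f(16,-2)=3432 f(16,0)=8502 f(16,2)=9620 f(16,4)=7448 f(16,6)=4248 f(16,8)=1804 f(16,10)=559 f(16,12)=120 f(16,14)=16 f(16,16)=1
t=17: f(17,-1)=11934 f(17,1)=18122 f(17,3)=17068 f(17,5)=11696 f(17,7)=6052 f(17,9)=2363 f(17,11)=679 f(17,13)=136 f(17,15)=17 f(17,17)=1
Σ_s f(17,s) = 68068
P = 68068/131072 = 17017/32768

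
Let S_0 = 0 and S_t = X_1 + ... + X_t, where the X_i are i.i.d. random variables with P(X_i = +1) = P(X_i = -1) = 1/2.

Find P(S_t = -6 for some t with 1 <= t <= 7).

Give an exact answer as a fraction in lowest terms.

Answer: 1/64

Derivation:
Count via complement. Let g(t,s) = #length-t paths at position s with S_1..S_t all ≠ -6.
g(t,s) = g(t-1,s-1) + g(t-1,s+1) for s ≠ -6; g(t,-6) = 0.
t=0: g(0,0)=1
t=1: g(1,-1)=1 g(1,1)=1
t=2: g(2,-2)=1 g(2,0)=2 g(2,2)=1
t=3: g(3,-3)=1 g(3,-1)=3 g(3,1)=3 g(3,3)=1
t=4: g(4,-4)=1 g(4,-2)=4 g(4,0)=6 g(4,2)=4 g(4,4)=1
t=5: g(5,-5)=1 g(5,-3)=5 g(5,-1)=10 g(5,1)=10 g(5,3)=5 g(5,5)=1
t=6: g(6,-4)=6 g(6,-2)=15 g(6,0)=20 g(6,2)=15 g(6,4)=6 g(6,6)=1
t=7: g(7,-5)=6 g(7,-3)=21 g(7,-1)=35 g(7,1)=35 g(7,3)=21 g(7,5)=7 g(7,7)=1
Paths never hitting -6: Σ_s g(7,s) = 126
Paths hitting -6: 2^7 - 126 = 2
P = 2/128 = 1/64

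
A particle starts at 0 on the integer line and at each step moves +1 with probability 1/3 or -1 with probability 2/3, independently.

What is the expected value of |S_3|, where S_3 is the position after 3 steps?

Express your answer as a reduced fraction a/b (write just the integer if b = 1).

Answer: 5/3

Derivation:
S_3 takes values m ≡ 1 (mod 2) with |m| ≤ 3; P(S_3=m) = C(3,(3+m)/2) · (1/3)^((3+m)/2) · (2/3)^((3-m)/2).
Distribution: P(S=-3)=8/27, P(S=-1)=4/9, P(S=1)=2/9, P(S=3)=1/27
E[|S_3|] = Σ_m |m|·P(S_3=m) = 5/3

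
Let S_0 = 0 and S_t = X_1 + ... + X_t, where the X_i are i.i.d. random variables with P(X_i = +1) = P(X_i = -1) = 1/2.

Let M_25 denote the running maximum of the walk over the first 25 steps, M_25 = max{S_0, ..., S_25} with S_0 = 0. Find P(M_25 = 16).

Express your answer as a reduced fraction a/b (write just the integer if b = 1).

Let M_25 = max(S_0,...,S_25). Use the reflection principle: for j ≥ 1, #{paths with M_25 ≥ j} = #{S_25 ≥ j} + #{S_25 ≥ j+1}.
By reflection, #{M_25 ≥ 16} = #{S_25 ≥ 16} + #{S_25 ≥ 17} = 15276 + 15276 = 30552.
#{M_25 ≥ 17} = #{S_25 ≥ 17} + #{S_25 ≥ 18} = 15276 + 2626 = 17902.
#{M_25 = 16} = 30552 - 17902 = 12650.
P(M_25 = 16) = 12650/33554432 = 6325/16777216

Answer: 6325/16777216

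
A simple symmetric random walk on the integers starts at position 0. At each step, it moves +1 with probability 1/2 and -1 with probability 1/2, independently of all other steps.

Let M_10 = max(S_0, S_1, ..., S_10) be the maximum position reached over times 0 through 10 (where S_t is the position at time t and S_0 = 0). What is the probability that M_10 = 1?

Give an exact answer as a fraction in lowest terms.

Answer: 105/512

Derivation:
Let M_10 = max(S_0,...,S_10). Use the reflection principle: for j ≥ 1, #{paths with M_10 ≥ j} = #{S_10 ≥ j} + #{S_10 ≥ j+1}.
By reflection, #{M_10 ≥ 1} = #{S_10 ≥ 1} + #{S_10 ≥ 2} = 386 + 386 = 772.
#{M_10 ≥ 2} = #{S_10 ≥ 2} + #{S_10 ≥ 3} = 386 + 176 = 562.
#{M_10 = 1} = 772 - 562 = 210.
P(M_10 = 1) = 210/1024 = 105/512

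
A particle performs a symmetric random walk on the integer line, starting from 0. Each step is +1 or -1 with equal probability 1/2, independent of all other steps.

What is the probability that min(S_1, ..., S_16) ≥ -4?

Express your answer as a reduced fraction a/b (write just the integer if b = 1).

Let f(t,s) = #length-t paths at position s with S_1..S_t all ≥ -4.
f(t,s) = f(t-1,s-1) + f(t-1,s+1) for s ≥ -4; f(t,s) = 0 for s < -4.
t=0: f(0,0)=1
t=1: f(1,-1)=1 f(1,1)=1
t=2: f(2,-2)=1 f(2,0)=2 f(2,2)=1
t=3: f(3,-3)=1 f(3,-1)=3 f(3,1)=3 f(3,3)=1
t=4: f(4,-4)=1 f(4,-2)=4 f(4,0)=6 f(4,2)=4 f(4,4)=1
t=5: f(5,-3)=5 f(5,-1)=10 f(5,1)=10 f(5,3)=5 f(5,5)=1
t=6: f(6,-4)=5 f(6,-2)=15 f(6,0)=20 f(6,2)=15 f(6,4)=6 f(6,6)=1
t=7: f(7,-3)=20 f(7,-1)=35 f(7,1)=35 f(7,3)=21 f(7,5)=7 f(7,7)=1
t=8: f(8,-4)=20 f(8,-2)=55 f(8,0)=70 f(8,2)=56 f(8,4)=28 f(8,6)=8 f(8,8)=1
t=9: f(9,-3)=75 f(9,-1)=125 f(9,1)=126 f(9,3)=84 f(9,5)=36 f(9,7)=9 f(9,9)=1
t=10: f(10,-4)=75 f(10,-2)=200 f(10,0)=251 f(10,2)=210 f(10,4)=120 f(10,6)=45 f(10,8)=10 f(10,10)=1
t=11: f(11,-3)=275 f(11,-1)=451 f(11,1)=461 f(11,3)=330 f(11,5)=165 f(11,7)=55 f(11,9)=11 f(11,11)=1
t=12: f(12,-4)=275 f(12,-2)=726 f(12,0)=912 f(12,2)=791 f(12,4)=495 f(12,6)=220 f(12,8)=66 f(12,10)=12 f(12,12)=1
t=13: f(13,-3)=1001 f(13,-1)=1638 f(13,1)=1703 f(13,3)=1286 f(13,5)=715 f(13,7)=286 f(13,9)=78 f(13,11)=13 f(13,13)=1
t=14: f(14,-4)=1001 f(14,-2)=2639 f(14,0)=3341 f(14,2)=2989 f(14,4)=2001 f(14,6)=1001 f(14,8)=364 f(14,10)=91 f(14,12)=14 f(14,14)=1
t=15: f(15,-3)=3640 f(15,-1)=5980 f(15,1)=6330 f(15,3)=4990 f(15,5)=3002 f(15,7)=1365 f(15,9)=455 f(15,11)=105 f(15,13)=15 f(15,15)=1
t=16: f(16,-4)=3640 f(16,-2)=9620 f(16,0)=12310 f(16,2)=11320 f(16,4)=7992 f(16,6)=4367 f(16,8)=1820 f(16,10)=560 f(16,12)=120 f(16,14)=16 f(16,16)=1
Σ_s f(16,s) = 51766
P = 51766/65536 = 25883/32768

Answer: 25883/32768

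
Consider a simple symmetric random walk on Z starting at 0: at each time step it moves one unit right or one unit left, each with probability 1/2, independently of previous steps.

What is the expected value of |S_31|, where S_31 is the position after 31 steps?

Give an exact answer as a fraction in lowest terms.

S_31 takes values m ≡ 1 (mod 2) with |m| ≤ 31; P(S_31=m) = C(31,(31+m)/2)/2^31.
Total paths: 2^31 = 2147483648
Distribution: P(S=-31)=1/2147483648, P(S=-29)=31/2147483648, P(S=-27)=465/2147483648, P(S=-25)=4495/2147483648, P(S=-23)=31465/2147483648, P(S=-21)=169911/2147483648, P(S=-19)=736281/2147483648, P(S=-17)=2629575/2147483648, P(S=-15)=7888725/2147483648, P(S=-13)=20160075/2147483648, P(S=-11)=44352165/2147483648, P(S=-9)=84672315/2147483648, P(S=-7)=141120525/2147483648, P(S=-5)=206253075/2147483648, P(S=-3)=265182525/2147483648, P(S=-1)=300540195/2147483648, P(S=1)=300540195/2147483648, P(S=3)=265182525/2147483648, P(S=5)=206253075/2147483648, P(S=7)=141120525/2147483648, P(S=9)=84672315/2147483648, P(S=11)=44352165/2147483648, P(S=13)=20160075/2147483648, P(S=15)=7888725/2147483648, P(S=17)=2629575/2147483648, P(S=19)=736281/2147483648, P(S=21)=169911/2147483648, P(S=23)=31465/2147483648, P(S=25)=4495/2147483648, P(S=27)=465/2147483648, P(S=29)=31/2147483648, P(S=31)=1/2147483648
E[|S_31|] = Σ_m |m|·P(S_31=m) = 9617286240/2147483648 = 300540195/67108864

Answer: 300540195/67108864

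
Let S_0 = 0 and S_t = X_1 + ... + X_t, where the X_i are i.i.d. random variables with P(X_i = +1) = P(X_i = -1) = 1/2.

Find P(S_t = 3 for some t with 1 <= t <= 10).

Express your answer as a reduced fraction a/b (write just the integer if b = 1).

Count via complement. Let g(t,s) = #length-t paths at position s with S_1..S_t all ≠ 3.
g(t,s) = g(t-1,s-1) + g(t-1,s+1) for s ≠ 3; g(t,3) = 0.
t=0: g(0,0)=1
t=1: g(1,-1)=1 g(1,1)=1
t=2: g(2,-2)=1 g(2,0)=2 g(2,2)=1
t=3: g(3,-3)=1 g(3,-1)=3 g(3,1)=3
t=4: g(4,-4)=1 g(4,-2)=4 g(4,0)=6 g(4,2)=3
t=5: g(5,-5)=1 g(5,-3)=5 g(5,-1)=10 g(5,1)=9
t=6: g(6,-6)=1 g(6,-4)=6 g(6,-2)=15 g(6,0)=19 g(6,2)=9
t=7: g(7,-7)=1 g(7,-5)=7 g(7,-3)=21 g(7,-1)=34 g(7,1)=28
t=8: g(8,-8)=1 g(8,-6)=8 g(8,-4)=28 g(8,-2)=55 g(8,0)=62 g(8,2)=28
t=9: g(9,-9)=1 g(9,-7)=9 g(9,-5)=36 g(9,-3)=83 g(9,-1)=117 g(9,1)=90
t=10: g(10,-10)=1 g(10,-8)=10 g(10,-6)=45 g(10,-4)=119 g(10,-2)=200 g(10,0)=207 g(10,2)=90
Paths never hitting 3: Σ_s g(10,s) = 672
Paths hitting 3: 2^10 - 672 = 352
P = 352/1024 = 11/32

Answer: 11/32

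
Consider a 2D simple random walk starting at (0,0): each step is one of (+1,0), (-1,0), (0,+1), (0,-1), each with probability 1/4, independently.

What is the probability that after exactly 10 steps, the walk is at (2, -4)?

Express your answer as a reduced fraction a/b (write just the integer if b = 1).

Answer: 4725/524288

Derivation:
Let h be the number of horizontal steps (so 10-h are vertical). To end at (2,-4) need (h+2)/2 right-steps and ((10-h)-4)/2 up-steps.
Sum over h with 2 ≤ h ≤ 6, h ≡ 0 (mod 2), 10-h ≡ 0 (mod 2):
h=2: C(10,2)·C(2,2)·C(8,2) = 45·1·28 = 1260
h=4: C(10,4)·C(4,3)·C(6,1) = 210·4·6 = 5040
h=6: C(10,6)·C(6,4)·C(4,0) = 210·15·1 = 3150
Total favorable: 9450
Total paths: 4^10 = 1048576
P = 9450/1048576 = 4725/524288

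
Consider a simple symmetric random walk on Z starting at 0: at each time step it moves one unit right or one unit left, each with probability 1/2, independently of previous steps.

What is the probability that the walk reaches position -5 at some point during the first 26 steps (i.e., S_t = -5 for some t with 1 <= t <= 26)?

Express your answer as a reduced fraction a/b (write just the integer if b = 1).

Count via complement. Let g(t,s) = #length-t paths at position s with S_1..S_t all ≠ -5.
g(t,s) = g(t-1,s-1) + g(t-1,s+1) for s ≠ -5; g(t,-5) = 0.
t=0: g(0,0)=1
t=1: g(1,-1)=1 g(1,1)=1
t=2: g(2,-2)=1 g(2,0)=2 g(2,2)=1
t=3: g(3,-3)=1 g(3,-1)=3 g(3,1)=3 g(3,3)=1
t=4: g(4,-4)=1 g(4,-2)=4 g(4,0)=6 g(4,2)=4 g(4,4)=1
t=5: g(5,-3)=5 g(5,-1)=10 g(5,1)=10 g(5,3)=5 g(5,5)=1
t=6: g(6,-4)=5 g(6,-2)=15 g(6,0)=20 g(6,2)=15 g(6,4)=6 g(6,6)=1
t=7: g(7,-3)=20 g(7,-1)=35 g(7,1)=35 g(7,3)=21 g(7,5)=7 g(7,7)=1
t=8: g(8,-4)=20 g(8,-2)=55 g(8,0)=70 g(8,2)=56 g(8,4)=28 g(8,6)=8 g(8,8)=1
t=9: g(9,-3)=75 g(9,-1)=125 g(9,1)=126 g(9,3)=84 g(9,5)=36 g(9,7)=9 g(9,9)=1
t=10: g(10,-4)=75 g(10,-2)=200 g(10,0)=251 g(10,2)=210 g(10,4)=120 g(10,6)=45 g(10,8)=10 g(10,10)=1
t=11: g(11,-3)=275 g(11,-1)=451 g(11,1)=461 g(11,3)=330 g(11,5)=165 g(11,7)=55 g(11,9)=11 g(11,11)=1
t=12: g(12,-4)=275 g(12,-2)=726 g(12,0)=912 g(12,2)=791 g(12,4)=495 g(12,6)=220 g(12,8)=66 g(12,10)=12 g(12,12)=1
t=13: g(13,-3)=1001 g(13,-1)=1638 g(13,1)=1703 g(13,3)=1286 g(13,5)=715 g(13,7)=286 g(13,9)=78 g(13,11)=13 g(13,13)=1
t=14: g(14,-4)=1001 g(14,-2)=2639 g(14,0)=3341 g(14,2)=2989 g(14,4)=2001 g(14,6)=1001 g(14,8)=364 g(14,10)=91 g(14,12)=14 g(14,14)=1
t=15: g(15,-3)=3640 g(15,-1)=5980 g(15,1)=6330 g(15,3)=4990 g(15,5)=3002 g(15,7)=1365 g(15,9)=455 g(15,11)=105 g(15,13)=15 g(15,15)=1
t=16: g(16,-4)=3640 g(16,-2)=9620 g(16,0)=12310 g(16,2)=11320 g(16,4)=7992 g(16,6)=4367 g(16,8)=1820 g(16,10)=560 g(16,12)=120 g(16,14)=16 g(16,16)=1
t=17: g(17,-3)=13260 g(17,-1)=21930 g(17,1)=23630 g(17,3)=19312 g(17,5)=12359 g(17,7)=6187 g(17,9)=2380 g(17,11)=680 g(17,13)=136 g(17,15)=17 g(17,17)=1
t=18: g(18,-4)=13260 g(18,-2)=35190 g(18,0)=45560 g(18,2)=42942 g(18,4)=31671 g(18,6)=18546 g(18,8)=8567 g(18,10)=3060 g(18,12)=816 g(18,14)=153 g(18,16)=18 g(18,18)=1
t=19: g(19,-3)=48450 g(19,-1)=80750 g(19,1)=88502 g(19,3)=74613 g(19,5)=50217 g(19,7)=27113 g(19,9)=11627 g(19,11)=3876 g(19,13)=969 g(19,15)=171 g(19,17)=19 g(19,19)=1
t=20: g(20,-4)=48450 g(20,-2)=129200 g(20,0)=169252 g(20,2)=163115 g(20,4)=124830 g(20,6)=77330 g(20,8)=38740 g(20,10)=15503 g(20,12)=4845 g(20,14)=1140 g(20,16)=190 g(20,18)=20 g(20,20)=1
t=21: g(21,-3)=177650 g(21,-1)=298452 g(21,1)=332367 g(21,3)=287945 g(21,5)=202160 g(21,7)=116070 g(21,9)=54243 g(21,11)=20348 g(21,13)=5985 g(21,15)=1330 g(21,17)=210 g(21,19)=21 g(21,21)=1
t=22: g(22,-4)=177650 g(22,-2)=476102 g(22,0)=630819 g(22,2)=620312 g(22,4)=490105 g(22,6)=318230 g(22,8)=170313 g(22,10)=74591 g(22,12)=26333 g(22,14)=7315 g(22,16)=1540 g(22,18)=231 g(22,20)=22 g(22,22)=1
t=23: g(23,-3)=653752 g(23,-1)=1106921 g(23,1)=1251131 g(23,3)=1110417 g(23,5)=808335 g(23,7)=488543 g(23,9)=244904 g(23,11)=100924 g(23,13)=33648 g(23,15)=8855 g(23,17)=1771 g(23,19)=253 g(23,21)=23 g(23,23)=1
t=24: g(24,-4)=653752 g(24,-2)=1760673 g(24,0)=2358052 g(24,2)=2361548 g(24,4)=1918752 g(24,6)=1296878 g(24,8)=733447 g(24,10)=345828 g(24,12)=134572 g(24,14)=42503 g(24,16)=10626 g(24,18)=2024 g(24,20)=276 g(24,22)=24 g(24,24)=1
t=25: g(25,-3)=2414425 g(25,-1)=4118725 g(25,1)=4719600 g(25,3)=4280300 g(25,5)=3215630 g(25,7)=2030325 g(25,9)=1079275 g(25,11)=480400 g(25,13)=177075 g(25,15)=53129 g(25,17)=12650 g(25,19)=2300 g(25,21)=300 g(25,23)=25 g(25,25)=1
t=26: g(26,-4)=2414425 g(26,-2)=6533150 g(26,0)=8838325 g(26,2)=8999900 g(26,4)=7495930 g(26,6)=5245955 g(26,8)=3109600 g(26,10)=1559675 g(26,12)=657475 g(26,14)=230204 g(26,16)=65779 g(26,18)=14950 g(26,20)=2600 g(26,22)=325 g(26,24)=26 g(26,26)=1
Paths never hitting -5: Σ_s g(26,s) = 45168320
Paths hitting -5: 2^26 - 45168320 = 21940544
P = 21940544/67108864 = 342821/1048576

Answer: 342821/1048576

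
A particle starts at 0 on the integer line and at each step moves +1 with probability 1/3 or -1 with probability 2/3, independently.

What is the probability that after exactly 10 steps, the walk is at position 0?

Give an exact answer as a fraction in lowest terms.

Answer: 896/6561

Derivation:
To be at 0 after 10 steps: need exactly 5 steps of +1 and 5 of -1.
Number of such sequences: C(10,5) = 252
Each has probability (1/3)^5 · (2/3)^5 = 32/59049
P = 252 · 32/59049 = 896/6561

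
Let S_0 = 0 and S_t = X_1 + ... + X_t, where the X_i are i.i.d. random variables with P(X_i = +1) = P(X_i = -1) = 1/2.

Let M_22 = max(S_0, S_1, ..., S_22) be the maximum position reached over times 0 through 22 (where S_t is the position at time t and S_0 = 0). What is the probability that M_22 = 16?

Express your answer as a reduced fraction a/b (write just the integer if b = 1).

Let M_22 = max(S_0,...,S_22). Use the reflection principle: for j ≥ 1, #{paths with M_22 ≥ j} = #{S_22 ≥ j} + #{S_22 ≥ j+1}.
By reflection, #{M_22 ≥ 16} = #{S_22 ≥ 16} + #{S_22 ≥ 17} = 1794 + 254 = 2048.
#{M_22 ≥ 17} = #{S_22 ≥ 17} + #{S_22 ≥ 18} = 254 + 254 = 508.
#{M_22 = 16} = 2048 - 508 = 1540.
P(M_22 = 16) = 1540/4194304 = 385/1048576

Answer: 385/1048576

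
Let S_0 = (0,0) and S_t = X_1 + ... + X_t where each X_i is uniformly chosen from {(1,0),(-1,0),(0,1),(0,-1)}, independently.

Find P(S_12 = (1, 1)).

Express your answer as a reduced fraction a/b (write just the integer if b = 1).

Let h be the number of horizontal steps (so 12-h are vertical). To end at (1,1) need (h+1)/2 right-steps and ((12-h)+1)/2 up-steps.
Sum over h with 1 ≤ h ≤ 11, h ≡ 1 (mod 2), 12-h ≡ 1 (mod 2):
h=1: C(12,1)·C(1,1)·C(11,6) = 12·1·462 = 5544
h=3: C(12,3)·C(3,2)·C(9,5) = 220·3·126 = 83160
h=5: C(12,5)·C(5,3)·C(7,4) = 792·10·35 = 277200
h=7: C(12,7)·C(7,4)·C(5,3) = 792·35·10 = 277200
h=9: C(12,9)·C(9,5)·C(3,2) = 220·126·3 = 83160
h=11: C(12,11)·C(11,6)·C(1,1) = 12·462·1 = 5544
Total favorable: 731808
Total paths: 4^12 = 16777216
P = 731808/16777216 = 22869/524288

Answer: 22869/524288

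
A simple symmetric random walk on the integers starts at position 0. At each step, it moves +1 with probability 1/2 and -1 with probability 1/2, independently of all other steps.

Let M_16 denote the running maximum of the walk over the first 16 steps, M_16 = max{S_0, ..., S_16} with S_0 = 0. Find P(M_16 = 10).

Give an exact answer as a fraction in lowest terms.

Answer: 35/4096

Derivation:
Let M_16 = max(S_0,...,S_16). Use the reflection principle: for j ≥ 1, #{paths with M_16 ≥ j} = #{S_16 ≥ j} + #{S_16 ≥ j+1}.
By reflection, #{M_16 ≥ 10} = #{S_16 ≥ 10} + #{S_16 ≥ 11} = 697 + 137 = 834.
#{M_16 ≥ 11} = #{S_16 ≥ 11} + #{S_16 ≥ 12} = 137 + 137 = 274.
#{M_16 = 10} = 834 - 274 = 560.
P(M_16 = 10) = 560/65536 = 35/4096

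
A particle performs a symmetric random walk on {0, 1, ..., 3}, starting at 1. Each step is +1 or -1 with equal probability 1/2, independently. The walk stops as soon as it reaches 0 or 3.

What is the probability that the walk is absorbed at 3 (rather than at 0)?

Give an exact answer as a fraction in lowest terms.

Symmetric walk (p = 1/2): the harmonic-function argument gives P(hit 3 before 0 | start at 1) = a/N.
P = 1/3 = 1/3

Answer: 1/3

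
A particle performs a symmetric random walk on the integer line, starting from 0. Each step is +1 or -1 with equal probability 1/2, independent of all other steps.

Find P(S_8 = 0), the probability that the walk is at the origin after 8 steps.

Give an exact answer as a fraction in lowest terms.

Answer: 35/128

Derivation:
To return to 0 after 8 steps: need exactly 4 steps of +1 and 4 of -1.
Favorable paths: C(8,4) = 70
Total paths: 2^8 = 256
P = 70/256 = 35/128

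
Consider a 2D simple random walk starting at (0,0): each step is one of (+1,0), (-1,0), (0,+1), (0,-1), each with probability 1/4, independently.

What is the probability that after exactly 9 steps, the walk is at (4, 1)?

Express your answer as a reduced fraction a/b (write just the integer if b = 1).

Let h be the number of horizontal steps (so 9-h are vertical). To end at (4,1) need (h+4)/2 right-steps and ((9-h)+1)/2 up-steps.
Sum over h with 4 ≤ h ≤ 8, h ≡ 0 (mod 2), 9-h ≡ 1 (mod 2):
h=4: C(9,4)·C(4,4)·C(5,3) = 126·1·10 = 1260
h=6: C(9,6)·C(6,5)·C(3,2) = 84·6·3 = 1512
h=8: C(9,8)·C(8,6)·C(1,1) = 9·28·1 = 252
Total favorable: 3024
Total paths: 4^9 = 262144
P = 3024/262144 = 189/16384

Answer: 189/16384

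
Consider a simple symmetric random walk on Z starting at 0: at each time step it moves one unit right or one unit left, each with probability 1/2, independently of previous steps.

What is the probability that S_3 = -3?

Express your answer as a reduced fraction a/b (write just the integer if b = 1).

To reach position -3 after 3 steps: need 0 steps of +1 and 3 of -1.
Favorable paths: C(3,0) = 1
Total paths: 2^3 = 8
P = 1/8 = 1/8

Answer: 1/8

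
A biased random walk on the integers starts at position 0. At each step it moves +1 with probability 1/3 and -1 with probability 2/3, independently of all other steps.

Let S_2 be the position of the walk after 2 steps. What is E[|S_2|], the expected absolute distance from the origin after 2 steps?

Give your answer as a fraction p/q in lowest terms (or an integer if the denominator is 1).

S_2 takes values m ≡ 0 (mod 2) with |m| ≤ 2; P(S_2=m) = C(2,(2+m)/2) · (1/3)^((2+m)/2) · (2/3)^((2-m)/2).
Distribution: P(S=-2)=4/9, P(S=0)=4/9, P(S=2)=1/9
E[|S_2|] = Σ_m |m|·P(S_2=m) = 10/9

Answer: 10/9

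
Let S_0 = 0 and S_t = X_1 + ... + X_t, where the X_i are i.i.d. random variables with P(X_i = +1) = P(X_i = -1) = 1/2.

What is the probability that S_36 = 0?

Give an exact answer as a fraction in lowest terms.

Answer: 2268783825/17179869184

Derivation:
To return to 0 after 36 steps: need exactly 18 steps of +1 and 18 of -1.
Favorable paths: C(36,18) = 9075135300
Total paths: 2^36 = 68719476736
P = 9075135300/68719476736 = 2268783825/17179869184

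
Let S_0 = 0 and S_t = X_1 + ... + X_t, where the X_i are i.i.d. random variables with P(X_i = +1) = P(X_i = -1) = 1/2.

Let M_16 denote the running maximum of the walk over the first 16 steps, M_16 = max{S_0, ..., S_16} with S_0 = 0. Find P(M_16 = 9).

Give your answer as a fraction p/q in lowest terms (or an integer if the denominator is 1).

Answer: 35/4096

Derivation:
Let M_16 = max(S_0,...,S_16). Use the reflection principle: for j ≥ 1, #{paths with M_16 ≥ j} = #{S_16 ≥ j} + #{S_16 ≥ j+1}.
By reflection, #{M_16 ≥ 9} = #{S_16 ≥ 9} + #{S_16 ≥ 10} = 697 + 697 = 1394.
#{M_16 ≥ 10} = #{S_16 ≥ 10} + #{S_16 ≥ 11} = 697 + 137 = 834.
#{M_16 = 9} = 1394 - 834 = 560.
P(M_16 = 9) = 560/65536 = 35/4096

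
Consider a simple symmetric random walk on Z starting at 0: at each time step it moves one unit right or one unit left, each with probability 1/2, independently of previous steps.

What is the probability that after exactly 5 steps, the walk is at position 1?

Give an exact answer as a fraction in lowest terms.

Answer: 5/16

Derivation:
To reach position 1 after 5 steps: need 3 steps of +1 and 2 of -1.
Favorable paths: C(5,3) = 10
Total paths: 2^5 = 32
P = 10/32 = 5/16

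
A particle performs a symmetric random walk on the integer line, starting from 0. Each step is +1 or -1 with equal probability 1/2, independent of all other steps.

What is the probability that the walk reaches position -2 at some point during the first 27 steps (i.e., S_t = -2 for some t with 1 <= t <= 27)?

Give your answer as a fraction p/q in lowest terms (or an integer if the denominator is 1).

Count via complement. Let g(t,s) = #length-t paths at position s with S_1..S_t all ≠ -2.
g(t,s) = g(t-1,s-1) + g(t-1,s+1) for s ≠ -2; g(t,-2) = 0.
t=0: g(0,0)=1
t=1: g(1,-1)=1 g(1,1)=1
t=2: g(2,0)=2 g(2,2)=1
t=3: g(3,-1)=2 g(3,1)=3 g(3,3)=1
t=4: g(4,0)=5 g(4,2)=4 g(4,4)=1
t=5: g(5,-1)=5 g(5,1)=9 g(5,3)=5 g(5,5)=1
t=6: g(6,0)=14 g(6,2)=14 g(6,4)=6 g(6,6)=1
t=7: g(7,-1)=14 g(7,1)=28 g(7,3)=20 g(7,5)=7 g(7,7)=1
t=8: g(8,0)=42 g(8,2)=48 g(8,4)=27 g(8,6)=8 g(8,8)=1
t=9: g(9,-1)=42 g(9,1)=90 g(9,3)=75 g(9,5)=35 g(9,7)=9 g(9,9)=1
t=10: g(10,0)=132 g(10,2)=165 g(10,4)=110 g(10,6)=44 g(10,8)=10 g(10,10)=1
t=11: g(11,-1)=132 g(11,1)=297 g(11,3)=275 g(11,5)=154 g(11,7)=54 g(11,9)=11 g(11,11)=1
t=12: g(12,0)=429 g(12,2)=572 g(12,4)=429 g(12,6)=208 g(12,8)=65 g(12,10)=12 g(12,12)=1
t=13: g(13,-1)=429 g(13,1)=1001 g(13,3)=1001 g(13,5)=637 g(13,7)=273 g(13,9)=77 g(13,11)=13 g(13,13)=1
t=14: g(14,0)=1430 g(14,2)=2002 g(14,4)=1638 g(14,6)=910 g(14,8)=350 g(14,10)=90 g(14,12)=14 g(14,14)=1
t=15: g(15,-1)=1430 g(15,1)=3432 g(15,3)=3640 g(15,5)=2548 g(15,7)=1260 g(15,9)=440 g(15,11)=104 g(15,13)=15 g(15,15)=1
t=16: g(16,0)=4862 g(16,2)=7072 g(16,4)=6188 g(16,6)=3808 g(16,8)=1700 g(16,10)=544 g(16,12)=119 g(16,14)=16 g(16,16)=1
t=17: g(17,-1)=4862 g(17,1)=11934 g(17,3)=13260 g(17,5)=9996 g(17,7)=5508 g(17,9)=2244 g(17,11)=663 g(17,13)=135 g(17,15)=17 g(17,17)=1
t=18: g(18,0)=16796 g(18,2)=25194 g(18,4)=23256 g(18,6)=15504 g(18,8)=7752 g(18,10)=2907 g(18,12)=798 g(18,14)=152 g(18,16)=18 g(18,18)=1
t=19: g(19,-1)=16796 g(19,1)=41990 g(19,3)=48450 g(19,5)=38760 g(19,7)=23256 g(19,9)=10659 g(19,11)=3705 g(19,13)=950 g(19,15)=170 g(19,17)=19 g(19,19)=1
t=20: g(20,0)=58786 g(20,2)=90440 g(20,4)=87210 g(20,6)=62016 g(20,8)=33915 g(20,10)=14364 g(20,12)=4655 g(20,14)=1120 g(20,16)=189 g(20,18)=20 g(20,20)=1
t=21: g(21,-1)=58786 g(21,1)=149226 g(21,3)=177650 g(21,5)=149226 g(21,7)=95931 g(21,9)=48279 g(21,11)=19019 g(21,13)=5775 g(21,15)=1309 g(21,17)=209 g(21,19)=21 g(21,21)=1
t=22: g(22,0)=208012 g(22,2)=326876 g(22,4)=326876 g(22,6)=245157 g(22,8)=144210 g(22,10)=67298 g(22,12)=24794 g(22,14)=7084 g(22,16)=1518 g(22,18)=230 g(22,20)=22 g(22,22)=1
t=23: g(23,-1)=208012 g(23,1)=534888 g(23,3)=653752 g(23,5)=572033 g(23,7)=389367 g(23,9)=211508 g(23,11)=92092 g(23,13)=31878 g(23,15)=8602 g(23,17)=1748 g(23,19)=252 g(23,21)=23 g(23,23)=1
t=24: g(24,0)=742900 g(24,2)=1188640 g(24,4)=1225785 g(24,6)=961400 g(24,8)=600875 g(24,10)=303600 g(24,12)=123970 g(24,14)=40480 g(24,16)=10350 g(24,18)=2000 g(24,20)=275 g(24,22)=24 g(24,24)=1
t=25: g(25,-1)=742900 g(25,1)=1931540 g(25,3)=2414425 g(25,5)=2187185 g(25,7)=1562275 g(25,9)=904475 g(25,11)=427570 g(25,13)=164450 g(25,15)=50830 g(25,17)=12350 g(25,19)=2275 g(25,21)=299 g(25,23)=25 g(25,25)=1
t=26: g(26,0)=2674440 g(26,2)=4345965 g(26,4)=4601610 g(26,6)=3749460 g(26,8)=2466750 g(26,10)=1332045 g(26,12)=592020 g(26,14)=215280 g(26,16)=63180 g(26,18)=14625 g(26,20)=2574 g(26,22)=324 g(26,24)=26 g(26,26)=1
t=27: g(27,-1)=2674440 g(27,1)=7020405 g(27,3)=8947575 g(27,5)=8351070 g(27,7)=6216210 g(27,9)=3798795 g(27,11)=1924065 g(27,13)=807300 g(27,15)=278460 g(27,17)=77805 g(27,19)=17199 g(27,21)=2898 g(27,23)=350 g(27,25)=27 g(27,27)=1
Paths never hitting -2: Σ_s g(27,s) = 40116600
Paths hitting -2: 2^27 - 40116600 = 94101128
P = 94101128/134217728 = 11762641/16777216

Answer: 11762641/16777216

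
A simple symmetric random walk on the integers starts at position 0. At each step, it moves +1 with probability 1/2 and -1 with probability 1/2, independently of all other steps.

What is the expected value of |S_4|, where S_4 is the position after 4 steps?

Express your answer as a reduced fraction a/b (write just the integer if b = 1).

Answer: 3/2

Derivation:
S_4 takes values m ≡ 0 (mod 2) with |m| ≤ 4; P(S_4=m) = C(4,(4+m)/2)/2^4.
Total paths: 2^4 = 16
Distribution: P(S=-4)=1/16, P(S=-2)=4/16, P(S=0)=6/16, P(S=2)=4/16, P(S=4)=1/16
E[|S_4|] = Σ_m |m|·P(S_4=m) = 24/16 = 3/2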